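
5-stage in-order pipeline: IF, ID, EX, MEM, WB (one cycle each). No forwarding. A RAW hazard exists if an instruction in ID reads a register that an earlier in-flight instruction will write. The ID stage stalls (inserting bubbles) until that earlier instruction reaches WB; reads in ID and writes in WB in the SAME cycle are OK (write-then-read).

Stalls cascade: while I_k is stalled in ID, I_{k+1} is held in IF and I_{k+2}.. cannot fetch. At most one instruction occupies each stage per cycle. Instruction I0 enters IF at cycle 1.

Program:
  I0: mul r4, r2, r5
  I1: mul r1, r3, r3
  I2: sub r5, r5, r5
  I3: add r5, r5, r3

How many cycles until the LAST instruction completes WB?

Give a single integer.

Answer: 10

Derivation:
I0 mul r4 <- r2,r5: IF@1 ID@2 stall=0 (-) EX@3 MEM@4 WB@5
I1 mul r1 <- r3,r3: IF@2 ID@3 stall=0 (-) EX@4 MEM@5 WB@6
I2 sub r5 <- r5,r5: IF@3 ID@4 stall=0 (-) EX@5 MEM@6 WB@7
I3 add r5 <- r5,r3: IF@4 ID@5 stall=2 (RAW on I2.r5 (WB@7)) EX@8 MEM@9 WB@10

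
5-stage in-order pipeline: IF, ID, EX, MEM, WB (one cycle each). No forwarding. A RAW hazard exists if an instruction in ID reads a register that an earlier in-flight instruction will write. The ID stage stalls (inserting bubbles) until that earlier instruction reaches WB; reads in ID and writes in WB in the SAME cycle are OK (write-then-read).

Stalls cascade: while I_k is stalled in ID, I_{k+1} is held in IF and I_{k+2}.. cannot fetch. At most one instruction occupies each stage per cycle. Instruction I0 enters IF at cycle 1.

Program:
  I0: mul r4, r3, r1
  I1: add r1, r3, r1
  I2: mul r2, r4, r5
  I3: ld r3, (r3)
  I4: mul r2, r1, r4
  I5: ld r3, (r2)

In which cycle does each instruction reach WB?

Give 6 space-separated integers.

I0 mul r4 <- r3,r1: IF@1 ID@2 stall=0 (-) EX@3 MEM@4 WB@5
I1 add r1 <- r3,r1: IF@2 ID@3 stall=0 (-) EX@4 MEM@5 WB@6
I2 mul r2 <- r4,r5: IF@3 ID@4 stall=1 (RAW on I0.r4 (WB@5)) EX@6 MEM@7 WB@8
I3 ld r3 <- r3: IF@4 ID@6 stall=0 (-) EX@7 MEM@8 WB@9
I4 mul r2 <- r1,r4: IF@6 ID@7 stall=0 (-) EX@8 MEM@9 WB@10
I5 ld r3 <- r2: IF@7 ID@8 stall=2 (RAW on I4.r2 (WB@10)) EX@11 MEM@12 WB@13

Answer: 5 6 8 9 10 13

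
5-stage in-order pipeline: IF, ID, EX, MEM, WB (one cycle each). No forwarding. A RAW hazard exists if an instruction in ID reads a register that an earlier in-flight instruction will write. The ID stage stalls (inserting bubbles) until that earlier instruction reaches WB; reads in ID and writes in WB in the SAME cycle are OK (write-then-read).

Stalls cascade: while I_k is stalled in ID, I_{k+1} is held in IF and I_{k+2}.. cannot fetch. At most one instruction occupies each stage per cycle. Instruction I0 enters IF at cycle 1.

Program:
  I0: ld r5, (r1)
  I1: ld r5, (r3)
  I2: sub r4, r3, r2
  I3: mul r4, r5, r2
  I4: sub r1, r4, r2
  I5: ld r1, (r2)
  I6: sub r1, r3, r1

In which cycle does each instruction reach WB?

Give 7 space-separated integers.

Answer: 5 6 7 9 12 13 16

Derivation:
I0 ld r5 <- r1: IF@1 ID@2 stall=0 (-) EX@3 MEM@4 WB@5
I1 ld r5 <- r3: IF@2 ID@3 stall=0 (-) EX@4 MEM@5 WB@6
I2 sub r4 <- r3,r2: IF@3 ID@4 stall=0 (-) EX@5 MEM@6 WB@7
I3 mul r4 <- r5,r2: IF@4 ID@5 stall=1 (RAW on I1.r5 (WB@6)) EX@7 MEM@8 WB@9
I4 sub r1 <- r4,r2: IF@5 ID@7 stall=2 (RAW on I3.r4 (WB@9)) EX@10 MEM@11 WB@12
I5 ld r1 <- r2: IF@7 ID@10 stall=0 (-) EX@11 MEM@12 WB@13
I6 sub r1 <- r3,r1: IF@10 ID@11 stall=2 (RAW on I5.r1 (WB@13)) EX@14 MEM@15 WB@16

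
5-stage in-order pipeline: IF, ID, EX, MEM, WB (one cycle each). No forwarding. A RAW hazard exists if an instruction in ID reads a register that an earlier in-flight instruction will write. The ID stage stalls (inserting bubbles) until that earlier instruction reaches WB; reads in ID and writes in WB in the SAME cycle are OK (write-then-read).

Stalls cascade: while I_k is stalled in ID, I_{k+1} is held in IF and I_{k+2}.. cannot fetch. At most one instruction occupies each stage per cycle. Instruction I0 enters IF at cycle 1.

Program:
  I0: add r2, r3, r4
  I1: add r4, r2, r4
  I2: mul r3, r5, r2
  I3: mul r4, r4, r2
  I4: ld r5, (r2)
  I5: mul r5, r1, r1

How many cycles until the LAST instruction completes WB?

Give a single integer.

I0 add r2 <- r3,r4: IF@1 ID@2 stall=0 (-) EX@3 MEM@4 WB@5
I1 add r4 <- r2,r4: IF@2 ID@3 stall=2 (RAW on I0.r2 (WB@5)) EX@6 MEM@7 WB@8
I2 mul r3 <- r5,r2: IF@3 ID@6 stall=0 (-) EX@7 MEM@8 WB@9
I3 mul r4 <- r4,r2: IF@6 ID@7 stall=1 (RAW on I1.r4 (WB@8)) EX@9 MEM@10 WB@11
I4 ld r5 <- r2: IF@7 ID@9 stall=0 (-) EX@10 MEM@11 WB@12
I5 mul r5 <- r1,r1: IF@9 ID@10 stall=0 (-) EX@11 MEM@12 WB@13

Answer: 13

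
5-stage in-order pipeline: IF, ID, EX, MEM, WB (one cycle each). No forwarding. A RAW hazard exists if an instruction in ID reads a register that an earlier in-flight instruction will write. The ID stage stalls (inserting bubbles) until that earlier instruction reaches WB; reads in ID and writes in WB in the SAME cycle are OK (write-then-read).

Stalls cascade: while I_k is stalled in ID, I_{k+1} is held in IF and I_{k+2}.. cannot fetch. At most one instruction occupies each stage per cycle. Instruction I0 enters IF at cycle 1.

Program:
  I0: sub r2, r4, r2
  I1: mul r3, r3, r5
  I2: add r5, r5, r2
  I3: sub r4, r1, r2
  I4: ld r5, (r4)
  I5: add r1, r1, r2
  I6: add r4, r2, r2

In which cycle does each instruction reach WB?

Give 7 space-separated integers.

Answer: 5 6 8 9 12 13 14

Derivation:
I0 sub r2 <- r4,r2: IF@1 ID@2 stall=0 (-) EX@3 MEM@4 WB@5
I1 mul r3 <- r3,r5: IF@2 ID@3 stall=0 (-) EX@4 MEM@5 WB@6
I2 add r5 <- r5,r2: IF@3 ID@4 stall=1 (RAW on I0.r2 (WB@5)) EX@6 MEM@7 WB@8
I3 sub r4 <- r1,r2: IF@4 ID@6 stall=0 (-) EX@7 MEM@8 WB@9
I4 ld r5 <- r4: IF@6 ID@7 stall=2 (RAW on I3.r4 (WB@9)) EX@10 MEM@11 WB@12
I5 add r1 <- r1,r2: IF@7 ID@10 stall=0 (-) EX@11 MEM@12 WB@13
I6 add r4 <- r2,r2: IF@10 ID@11 stall=0 (-) EX@12 MEM@13 WB@14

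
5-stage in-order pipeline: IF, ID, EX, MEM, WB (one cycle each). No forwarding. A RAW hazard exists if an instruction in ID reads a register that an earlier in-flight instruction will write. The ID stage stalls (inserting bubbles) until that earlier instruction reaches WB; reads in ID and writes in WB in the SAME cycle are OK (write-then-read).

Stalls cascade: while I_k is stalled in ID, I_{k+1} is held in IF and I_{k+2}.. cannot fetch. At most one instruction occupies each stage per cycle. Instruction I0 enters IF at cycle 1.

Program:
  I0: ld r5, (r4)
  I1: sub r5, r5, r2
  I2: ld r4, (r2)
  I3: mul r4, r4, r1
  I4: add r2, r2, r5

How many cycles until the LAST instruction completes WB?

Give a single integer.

Answer: 13

Derivation:
I0 ld r5 <- r4: IF@1 ID@2 stall=0 (-) EX@3 MEM@4 WB@5
I1 sub r5 <- r5,r2: IF@2 ID@3 stall=2 (RAW on I0.r5 (WB@5)) EX@6 MEM@7 WB@8
I2 ld r4 <- r2: IF@3 ID@6 stall=0 (-) EX@7 MEM@8 WB@9
I3 mul r4 <- r4,r1: IF@6 ID@7 stall=2 (RAW on I2.r4 (WB@9)) EX@10 MEM@11 WB@12
I4 add r2 <- r2,r5: IF@7 ID@10 stall=0 (-) EX@11 MEM@12 WB@13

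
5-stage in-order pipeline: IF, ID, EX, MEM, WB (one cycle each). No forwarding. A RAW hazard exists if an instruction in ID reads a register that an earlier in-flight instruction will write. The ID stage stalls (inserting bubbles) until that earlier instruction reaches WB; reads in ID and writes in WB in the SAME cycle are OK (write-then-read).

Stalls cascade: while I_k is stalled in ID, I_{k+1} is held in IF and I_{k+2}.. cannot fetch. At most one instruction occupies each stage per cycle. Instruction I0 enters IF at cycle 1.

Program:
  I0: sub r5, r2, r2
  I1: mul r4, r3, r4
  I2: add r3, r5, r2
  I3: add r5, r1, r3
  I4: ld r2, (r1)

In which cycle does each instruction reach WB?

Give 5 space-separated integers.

I0 sub r5 <- r2,r2: IF@1 ID@2 stall=0 (-) EX@3 MEM@4 WB@5
I1 mul r4 <- r3,r4: IF@2 ID@3 stall=0 (-) EX@4 MEM@5 WB@6
I2 add r3 <- r5,r2: IF@3 ID@4 stall=1 (RAW on I0.r5 (WB@5)) EX@6 MEM@7 WB@8
I3 add r5 <- r1,r3: IF@4 ID@6 stall=2 (RAW on I2.r3 (WB@8)) EX@9 MEM@10 WB@11
I4 ld r2 <- r1: IF@6 ID@9 stall=0 (-) EX@10 MEM@11 WB@12

Answer: 5 6 8 11 12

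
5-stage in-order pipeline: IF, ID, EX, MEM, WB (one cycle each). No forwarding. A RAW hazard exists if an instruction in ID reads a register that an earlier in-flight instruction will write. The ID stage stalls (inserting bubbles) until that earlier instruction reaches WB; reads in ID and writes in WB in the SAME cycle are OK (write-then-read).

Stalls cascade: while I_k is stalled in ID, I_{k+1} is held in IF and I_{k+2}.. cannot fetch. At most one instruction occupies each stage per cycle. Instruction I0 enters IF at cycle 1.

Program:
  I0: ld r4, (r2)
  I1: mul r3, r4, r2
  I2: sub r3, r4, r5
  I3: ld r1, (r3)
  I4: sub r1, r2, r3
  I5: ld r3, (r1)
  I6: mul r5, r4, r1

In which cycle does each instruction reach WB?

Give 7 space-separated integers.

Answer: 5 8 9 12 13 16 17

Derivation:
I0 ld r4 <- r2: IF@1 ID@2 stall=0 (-) EX@3 MEM@4 WB@5
I1 mul r3 <- r4,r2: IF@2 ID@3 stall=2 (RAW on I0.r4 (WB@5)) EX@6 MEM@7 WB@8
I2 sub r3 <- r4,r5: IF@3 ID@6 stall=0 (-) EX@7 MEM@8 WB@9
I3 ld r1 <- r3: IF@6 ID@7 stall=2 (RAW on I2.r3 (WB@9)) EX@10 MEM@11 WB@12
I4 sub r1 <- r2,r3: IF@7 ID@10 stall=0 (-) EX@11 MEM@12 WB@13
I5 ld r3 <- r1: IF@10 ID@11 stall=2 (RAW on I4.r1 (WB@13)) EX@14 MEM@15 WB@16
I6 mul r5 <- r4,r1: IF@11 ID@14 stall=0 (-) EX@15 MEM@16 WB@17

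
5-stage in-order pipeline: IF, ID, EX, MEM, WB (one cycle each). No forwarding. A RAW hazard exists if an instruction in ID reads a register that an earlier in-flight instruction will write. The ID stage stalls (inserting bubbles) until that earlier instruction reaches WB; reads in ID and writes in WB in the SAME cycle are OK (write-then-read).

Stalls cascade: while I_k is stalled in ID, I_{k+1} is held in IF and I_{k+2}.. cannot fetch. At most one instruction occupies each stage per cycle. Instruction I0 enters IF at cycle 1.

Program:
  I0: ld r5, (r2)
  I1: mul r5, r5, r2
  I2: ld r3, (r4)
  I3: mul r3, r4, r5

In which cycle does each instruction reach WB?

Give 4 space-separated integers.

I0 ld r5 <- r2: IF@1 ID@2 stall=0 (-) EX@3 MEM@4 WB@5
I1 mul r5 <- r5,r2: IF@2 ID@3 stall=2 (RAW on I0.r5 (WB@5)) EX@6 MEM@7 WB@8
I2 ld r3 <- r4: IF@3 ID@6 stall=0 (-) EX@7 MEM@8 WB@9
I3 mul r3 <- r4,r5: IF@6 ID@7 stall=1 (RAW on I1.r5 (WB@8)) EX@9 MEM@10 WB@11

Answer: 5 8 9 11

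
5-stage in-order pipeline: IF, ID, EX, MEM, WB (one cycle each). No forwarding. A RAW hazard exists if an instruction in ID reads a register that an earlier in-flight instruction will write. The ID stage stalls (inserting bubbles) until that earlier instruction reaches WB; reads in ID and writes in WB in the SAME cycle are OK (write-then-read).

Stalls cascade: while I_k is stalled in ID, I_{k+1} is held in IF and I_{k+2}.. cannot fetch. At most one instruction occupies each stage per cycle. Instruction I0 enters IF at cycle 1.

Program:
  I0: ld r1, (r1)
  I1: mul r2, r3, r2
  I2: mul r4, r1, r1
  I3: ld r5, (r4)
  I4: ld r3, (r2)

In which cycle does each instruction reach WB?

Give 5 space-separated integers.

Answer: 5 6 8 11 12

Derivation:
I0 ld r1 <- r1: IF@1 ID@2 stall=0 (-) EX@3 MEM@4 WB@5
I1 mul r2 <- r3,r2: IF@2 ID@3 stall=0 (-) EX@4 MEM@5 WB@6
I2 mul r4 <- r1,r1: IF@3 ID@4 stall=1 (RAW on I0.r1 (WB@5)) EX@6 MEM@7 WB@8
I3 ld r5 <- r4: IF@4 ID@6 stall=2 (RAW on I2.r4 (WB@8)) EX@9 MEM@10 WB@11
I4 ld r3 <- r2: IF@6 ID@9 stall=0 (-) EX@10 MEM@11 WB@12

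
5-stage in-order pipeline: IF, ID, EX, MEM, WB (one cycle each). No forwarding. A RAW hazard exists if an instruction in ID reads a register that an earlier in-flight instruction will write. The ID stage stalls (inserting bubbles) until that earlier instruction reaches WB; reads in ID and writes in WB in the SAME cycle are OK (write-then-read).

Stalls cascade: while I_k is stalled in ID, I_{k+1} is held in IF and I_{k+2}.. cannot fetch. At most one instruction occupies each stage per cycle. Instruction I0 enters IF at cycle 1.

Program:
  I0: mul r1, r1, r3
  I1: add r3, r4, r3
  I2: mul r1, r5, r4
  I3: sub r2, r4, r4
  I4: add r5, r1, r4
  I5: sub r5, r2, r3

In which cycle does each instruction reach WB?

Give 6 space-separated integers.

Answer: 5 6 7 8 10 11

Derivation:
I0 mul r1 <- r1,r3: IF@1 ID@2 stall=0 (-) EX@3 MEM@4 WB@5
I1 add r3 <- r4,r3: IF@2 ID@3 stall=0 (-) EX@4 MEM@5 WB@6
I2 mul r1 <- r5,r4: IF@3 ID@4 stall=0 (-) EX@5 MEM@6 WB@7
I3 sub r2 <- r4,r4: IF@4 ID@5 stall=0 (-) EX@6 MEM@7 WB@8
I4 add r5 <- r1,r4: IF@5 ID@6 stall=1 (RAW on I2.r1 (WB@7)) EX@8 MEM@9 WB@10
I5 sub r5 <- r2,r3: IF@6 ID@8 stall=0 (-) EX@9 MEM@10 WB@11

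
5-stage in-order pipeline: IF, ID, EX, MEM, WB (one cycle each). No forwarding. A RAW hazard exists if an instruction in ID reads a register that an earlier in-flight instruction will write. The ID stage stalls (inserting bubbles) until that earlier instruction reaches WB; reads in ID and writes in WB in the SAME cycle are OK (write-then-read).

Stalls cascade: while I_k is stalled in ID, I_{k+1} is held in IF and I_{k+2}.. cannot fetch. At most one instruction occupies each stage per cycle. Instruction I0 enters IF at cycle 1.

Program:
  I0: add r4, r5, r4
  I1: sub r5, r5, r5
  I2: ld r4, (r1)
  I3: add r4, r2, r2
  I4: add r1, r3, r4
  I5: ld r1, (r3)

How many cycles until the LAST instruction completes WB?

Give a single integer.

I0 add r4 <- r5,r4: IF@1 ID@2 stall=0 (-) EX@3 MEM@4 WB@5
I1 sub r5 <- r5,r5: IF@2 ID@3 stall=0 (-) EX@4 MEM@5 WB@6
I2 ld r4 <- r1: IF@3 ID@4 stall=0 (-) EX@5 MEM@6 WB@7
I3 add r4 <- r2,r2: IF@4 ID@5 stall=0 (-) EX@6 MEM@7 WB@8
I4 add r1 <- r3,r4: IF@5 ID@6 stall=2 (RAW on I3.r4 (WB@8)) EX@9 MEM@10 WB@11
I5 ld r1 <- r3: IF@6 ID@9 stall=0 (-) EX@10 MEM@11 WB@12

Answer: 12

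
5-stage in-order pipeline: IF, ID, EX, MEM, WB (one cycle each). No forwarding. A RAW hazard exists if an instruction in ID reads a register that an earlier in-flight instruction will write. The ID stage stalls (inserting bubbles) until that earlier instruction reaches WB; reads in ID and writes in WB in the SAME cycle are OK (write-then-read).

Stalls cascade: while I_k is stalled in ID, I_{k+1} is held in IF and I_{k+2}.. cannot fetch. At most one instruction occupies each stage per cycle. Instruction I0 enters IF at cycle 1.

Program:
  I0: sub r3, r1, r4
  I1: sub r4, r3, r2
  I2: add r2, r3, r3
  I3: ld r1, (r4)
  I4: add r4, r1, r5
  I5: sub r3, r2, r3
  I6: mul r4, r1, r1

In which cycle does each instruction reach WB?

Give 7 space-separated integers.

Answer: 5 8 9 11 14 15 16

Derivation:
I0 sub r3 <- r1,r4: IF@1 ID@2 stall=0 (-) EX@3 MEM@4 WB@5
I1 sub r4 <- r3,r2: IF@2 ID@3 stall=2 (RAW on I0.r3 (WB@5)) EX@6 MEM@7 WB@8
I2 add r2 <- r3,r3: IF@3 ID@6 stall=0 (-) EX@7 MEM@8 WB@9
I3 ld r1 <- r4: IF@6 ID@7 stall=1 (RAW on I1.r4 (WB@8)) EX@9 MEM@10 WB@11
I4 add r4 <- r1,r5: IF@7 ID@9 stall=2 (RAW on I3.r1 (WB@11)) EX@12 MEM@13 WB@14
I5 sub r3 <- r2,r3: IF@9 ID@12 stall=0 (-) EX@13 MEM@14 WB@15
I6 mul r4 <- r1,r1: IF@12 ID@13 stall=0 (-) EX@14 MEM@15 WB@16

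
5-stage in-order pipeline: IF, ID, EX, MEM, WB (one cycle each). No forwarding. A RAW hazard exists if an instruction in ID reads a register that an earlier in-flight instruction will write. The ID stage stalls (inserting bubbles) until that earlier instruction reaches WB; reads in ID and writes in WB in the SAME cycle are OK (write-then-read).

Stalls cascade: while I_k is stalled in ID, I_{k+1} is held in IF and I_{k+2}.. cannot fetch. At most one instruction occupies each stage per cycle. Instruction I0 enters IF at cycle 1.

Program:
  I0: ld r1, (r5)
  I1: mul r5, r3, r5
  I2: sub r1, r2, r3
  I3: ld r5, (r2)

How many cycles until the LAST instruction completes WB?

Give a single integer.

Answer: 8

Derivation:
I0 ld r1 <- r5: IF@1 ID@2 stall=0 (-) EX@3 MEM@4 WB@5
I1 mul r5 <- r3,r5: IF@2 ID@3 stall=0 (-) EX@4 MEM@5 WB@6
I2 sub r1 <- r2,r3: IF@3 ID@4 stall=0 (-) EX@5 MEM@6 WB@7
I3 ld r5 <- r2: IF@4 ID@5 stall=0 (-) EX@6 MEM@7 WB@8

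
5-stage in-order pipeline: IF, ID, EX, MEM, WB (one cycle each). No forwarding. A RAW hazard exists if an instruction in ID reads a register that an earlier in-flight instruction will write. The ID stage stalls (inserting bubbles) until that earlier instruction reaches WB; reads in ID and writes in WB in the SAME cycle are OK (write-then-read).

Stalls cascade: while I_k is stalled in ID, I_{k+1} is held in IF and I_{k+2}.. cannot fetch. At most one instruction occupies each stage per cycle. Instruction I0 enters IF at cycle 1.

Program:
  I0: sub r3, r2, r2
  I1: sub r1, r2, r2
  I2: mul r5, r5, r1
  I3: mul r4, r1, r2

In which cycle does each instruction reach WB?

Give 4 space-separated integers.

I0 sub r3 <- r2,r2: IF@1 ID@2 stall=0 (-) EX@3 MEM@4 WB@5
I1 sub r1 <- r2,r2: IF@2 ID@3 stall=0 (-) EX@4 MEM@5 WB@6
I2 mul r5 <- r5,r1: IF@3 ID@4 stall=2 (RAW on I1.r1 (WB@6)) EX@7 MEM@8 WB@9
I3 mul r4 <- r1,r2: IF@4 ID@7 stall=0 (-) EX@8 MEM@9 WB@10

Answer: 5 6 9 10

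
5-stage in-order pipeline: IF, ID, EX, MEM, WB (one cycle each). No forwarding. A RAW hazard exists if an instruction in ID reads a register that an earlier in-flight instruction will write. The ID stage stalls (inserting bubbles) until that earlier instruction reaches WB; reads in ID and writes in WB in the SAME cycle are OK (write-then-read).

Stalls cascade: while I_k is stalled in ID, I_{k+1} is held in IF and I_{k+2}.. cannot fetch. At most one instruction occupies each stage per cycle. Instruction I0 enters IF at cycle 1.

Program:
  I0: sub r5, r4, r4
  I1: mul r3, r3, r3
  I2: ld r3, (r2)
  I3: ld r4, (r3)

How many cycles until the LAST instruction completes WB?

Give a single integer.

Answer: 10

Derivation:
I0 sub r5 <- r4,r4: IF@1 ID@2 stall=0 (-) EX@3 MEM@4 WB@5
I1 mul r3 <- r3,r3: IF@2 ID@3 stall=0 (-) EX@4 MEM@5 WB@6
I2 ld r3 <- r2: IF@3 ID@4 stall=0 (-) EX@5 MEM@6 WB@7
I3 ld r4 <- r3: IF@4 ID@5 stall=2 (RAW on I2.r3 (WB@7)) EX@8 MEM@9 WB@10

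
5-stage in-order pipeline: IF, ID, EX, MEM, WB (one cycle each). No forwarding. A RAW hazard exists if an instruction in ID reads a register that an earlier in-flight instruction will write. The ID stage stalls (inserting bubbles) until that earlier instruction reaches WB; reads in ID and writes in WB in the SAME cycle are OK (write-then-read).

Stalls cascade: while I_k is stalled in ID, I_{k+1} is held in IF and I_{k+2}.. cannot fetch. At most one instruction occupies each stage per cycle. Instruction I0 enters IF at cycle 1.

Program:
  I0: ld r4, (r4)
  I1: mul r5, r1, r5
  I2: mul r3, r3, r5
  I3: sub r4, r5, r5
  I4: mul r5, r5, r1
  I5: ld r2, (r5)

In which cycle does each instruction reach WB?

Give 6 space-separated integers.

I0 ld r4 <- r4: IF@1 ID@2 stall=0 (-) EX@3 MEM@4 WB@5
I1 mul r5 <- r1,r5: IF@2 ID@3 stall=0 (-) EX@4 MEM@5 WB@6
I2 mul r3 <- r3,r5: IF@3 ID@4 stall=2 (RAW on I1.r5 (WB@6)) EX@7 MEM@8 WB@9
I3 sub r4 <- r5,r5: IF@4 ID@7 stall=0 (-) EX@8 MEM@9 WB@10
I4 mul r5 <- r5,r1: IF@7 ID@8 stall=0 (-) EX@9 MEM@10 WB@11
I5 ld r2 <- r5: IF@8 ID@9 stall=2 (RAW on I4.r5 (WB@11)) EX@12 MEM@13 WB@14

Answer: 5 6 9 10 11 14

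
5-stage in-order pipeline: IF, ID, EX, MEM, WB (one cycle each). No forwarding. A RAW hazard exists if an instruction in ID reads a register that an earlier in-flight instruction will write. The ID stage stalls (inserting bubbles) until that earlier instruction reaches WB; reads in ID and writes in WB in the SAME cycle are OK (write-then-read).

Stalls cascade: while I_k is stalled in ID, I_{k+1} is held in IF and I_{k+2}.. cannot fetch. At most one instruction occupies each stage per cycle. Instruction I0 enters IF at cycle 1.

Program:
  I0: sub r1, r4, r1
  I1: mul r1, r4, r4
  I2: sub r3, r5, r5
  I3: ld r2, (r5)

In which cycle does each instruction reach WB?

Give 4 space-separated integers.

Answer: 5 6 7 8

Derivation:
I0 sub r1 <- r4,r1: IF@1 ID@2 stall=0 (-) EX@3 MEM@4 WB@5
I1 mul r1 <- r4,r4: IF@2 ID@3 stall=0 (-) EX@4 MEM@5 WB@6
I2 sub r3 <- r5,r5: IF@3 ID@4 stall=0 (-) EX@5 MEM@6 WB@7
I3 ld r2 <- r5: IF@4 ID@5 stall=0 (-) EX@6 MEM@7 WB@8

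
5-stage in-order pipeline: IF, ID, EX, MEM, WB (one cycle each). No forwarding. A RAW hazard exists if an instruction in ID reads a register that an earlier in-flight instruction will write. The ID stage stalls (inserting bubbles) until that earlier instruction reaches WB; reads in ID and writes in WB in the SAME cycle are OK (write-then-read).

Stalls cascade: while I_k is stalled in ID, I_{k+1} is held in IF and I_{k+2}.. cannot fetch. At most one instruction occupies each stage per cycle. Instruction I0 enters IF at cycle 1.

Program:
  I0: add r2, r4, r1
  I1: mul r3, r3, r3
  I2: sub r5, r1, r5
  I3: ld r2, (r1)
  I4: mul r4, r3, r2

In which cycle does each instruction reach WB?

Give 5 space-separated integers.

I0 add r2 <- r4,r1: IF@1 ID@2 stall=0 (-) EX@3 MEM@4 WB@5
I1 mul r3 <- r3,r3: IF@2 ID@3 stall=0 (-) EX@4 MEM@5 WB@6
I2 sub r5 <- r1,r5: IF@3 ID@4 stall=0 (-) EX@5 MEM@6 WB@7
I3 ld r2 <- r1: IF@4 ID@5 stall=0 (-) EX@6 MEM@7 WB@8
I4 mul r4 <- r3,r2: IF@5 ID@6 stall=2 (RAW on I3.r2 (WB@8)) EX@9 MEM@10 WB@11

Answer: 5 6 7 8 11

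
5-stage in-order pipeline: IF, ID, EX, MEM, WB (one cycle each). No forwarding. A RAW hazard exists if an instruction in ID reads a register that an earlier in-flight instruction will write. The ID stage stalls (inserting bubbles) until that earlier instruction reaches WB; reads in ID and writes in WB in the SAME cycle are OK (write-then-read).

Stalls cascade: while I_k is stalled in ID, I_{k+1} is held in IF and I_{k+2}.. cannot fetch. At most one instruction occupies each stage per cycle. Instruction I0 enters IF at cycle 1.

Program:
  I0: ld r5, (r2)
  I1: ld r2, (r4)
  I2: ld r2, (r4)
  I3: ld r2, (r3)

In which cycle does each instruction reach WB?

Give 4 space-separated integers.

I0 ld r5 <- r2: IF@1 ID@2 stall=0 (-) EX@3 MEM@4 WB@5
I1 ld r2 <- r4: IF@2 ID@3 stall=0 (-) EX@4 MEM@5 WB@6
I2 ld r2 <- r4: IF@3 ID@4 stall=0 (-) EX@5 MEM@6 WB@7
I3 ld r2 <- r3: IF@4 ID@5 stall=0 (-) EX@6 MEM@7 WB@8

Answer: 5 6 7 8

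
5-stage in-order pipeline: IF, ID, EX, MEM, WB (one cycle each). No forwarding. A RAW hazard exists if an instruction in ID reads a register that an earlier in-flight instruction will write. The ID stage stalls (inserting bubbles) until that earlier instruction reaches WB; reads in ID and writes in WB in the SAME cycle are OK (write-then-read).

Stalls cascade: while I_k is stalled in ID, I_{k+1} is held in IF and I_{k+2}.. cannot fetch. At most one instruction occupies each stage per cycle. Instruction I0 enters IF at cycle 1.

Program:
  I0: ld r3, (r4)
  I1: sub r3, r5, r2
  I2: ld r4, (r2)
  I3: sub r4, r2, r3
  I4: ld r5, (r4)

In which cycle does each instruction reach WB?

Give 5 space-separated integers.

I0 ld r3 <- r4: IF@1 ID@2 stall=0 (-) EX@3 MEM@4 WB@5
I1 sub r3 <- r5,r2: IF@2 ID@3 stall=0 (-) EX@4 MEM@5 WB@6
I2 ld r4 <- r2: IF@3 ID@4 stall=0 (-) EX@5 MEM@6 WB@7
I3 sub r4 <- r2,r3: IF@4 ID@5 stall=1 (RAW on I1.r3 (WB@6)) EX@7 MEM@8 WB@9
I4 ld r5 <- r4: IF@5 ID@7 stall=2 (RAW on I3.r4 (WB@9)) EX@10 MEM@11 WB@12

Answer: 5 6 7 9 12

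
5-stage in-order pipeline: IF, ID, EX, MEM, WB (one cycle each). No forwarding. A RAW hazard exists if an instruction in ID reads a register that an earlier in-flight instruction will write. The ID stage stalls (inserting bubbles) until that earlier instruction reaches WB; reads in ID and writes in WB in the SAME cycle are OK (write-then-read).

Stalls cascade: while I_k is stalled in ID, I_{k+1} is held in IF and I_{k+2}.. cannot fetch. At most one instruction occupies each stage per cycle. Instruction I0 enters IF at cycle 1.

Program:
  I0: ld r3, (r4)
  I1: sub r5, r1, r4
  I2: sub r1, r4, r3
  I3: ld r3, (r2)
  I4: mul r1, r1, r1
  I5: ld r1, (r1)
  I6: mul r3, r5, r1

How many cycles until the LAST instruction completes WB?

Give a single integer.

I0 ld r3 <- r4: IF@1 ID@2 stall=0 (-) EX@3 MEM@4 WB@5
I1 sub r5 <- r1,r4: IF@2 ID@3 stall=0 (-) EX@4 MEM@5 WB@6
I2 sub r1 <- r4,r3: IF@3 ID@4 stall=1 (RAW on I0.r3 (WB@5)) EX@6 MEM@7 WB@8
I3 ld r3 <- r2: IF@4 ID@6 stall=0 (-) EX@7 MEM@8 WB@9
I4 mul r1 <- r1,r1: IF@6 ID@7 stall=1 (RAW on I2.r1 (WB@8)) EX@9 MEM@10 WB@11
I5 ld r1 <- r1: IF@7 ID@9 stall=2 (RAW on I4.r1 (WB@11)) EX@12 MEM@13 WB@14
I6 mul r3 <- r5,r1: IF@9 ID@12 stall=2 (RAW on I5.r1 (WB@14)) EX@15 MEM@16 WB@17

Answer: 17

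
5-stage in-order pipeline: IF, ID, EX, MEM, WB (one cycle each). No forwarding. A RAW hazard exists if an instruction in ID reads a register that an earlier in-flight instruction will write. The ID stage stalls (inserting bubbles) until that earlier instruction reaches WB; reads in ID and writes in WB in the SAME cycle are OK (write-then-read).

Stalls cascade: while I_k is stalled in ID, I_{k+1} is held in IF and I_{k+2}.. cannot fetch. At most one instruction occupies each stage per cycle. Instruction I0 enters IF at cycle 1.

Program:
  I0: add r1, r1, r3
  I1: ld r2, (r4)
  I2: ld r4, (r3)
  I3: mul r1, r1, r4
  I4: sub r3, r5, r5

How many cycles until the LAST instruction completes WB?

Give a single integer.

Answer: 11

Derivation:
I0 add r1 <- r1,r3: IF@1 ID@2 stall=0 (-) EX@3 MEM@4 WB@5
I1 ld r2 <- r4: IF@2 ID@3 stall=0 (-) EX@4 MEM@5 WB@6
I2 ld r4 <- r3: IF@3 ID@4 stall=0 (-) EX@5 MEM@6 WB@7
I3 mul r1 <- r1,r4: IF@4 ID@5 stall=2 (RAW on I2.r4 (WB@7)) EX@8 MEM@9 WB@10
I4 sub r3 <- r5,r5: IF@5 ID@8 stall=0 (-) EX@9 MEM@10 WB@11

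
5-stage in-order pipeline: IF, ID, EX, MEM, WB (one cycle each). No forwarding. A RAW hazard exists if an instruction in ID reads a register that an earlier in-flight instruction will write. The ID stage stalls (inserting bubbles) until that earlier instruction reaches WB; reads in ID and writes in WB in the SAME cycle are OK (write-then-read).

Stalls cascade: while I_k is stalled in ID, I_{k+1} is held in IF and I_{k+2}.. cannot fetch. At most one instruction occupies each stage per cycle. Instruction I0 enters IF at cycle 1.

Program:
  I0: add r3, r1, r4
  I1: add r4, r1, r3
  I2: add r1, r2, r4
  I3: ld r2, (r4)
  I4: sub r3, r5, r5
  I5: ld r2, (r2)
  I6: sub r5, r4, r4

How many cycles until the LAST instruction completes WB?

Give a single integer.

Answer: 16

Derivation:
I0 add r3 <- r1,r4: IF@1 ID@2 stall=0 (-) EX@3 MEM@4 WB@5
I1 add r4 <- r1,r3: IF@2 ID@3 stall=2 (RAW on I0.r3 (WB@5)) EX@6 MEM@7 WB@8
I2 add r1 <- r2,r4: IF@3 ID@6 stall=2 (RAW on I1.r4 (WB@8)) EX@9 MEM@10 WB@11
I3 ld r2 <- r4: IF@6 ID@9 stall=0 (-) EX@10 MEM@11 WB@12
I4 sub r3 <- r5,r5: IF@9 ID@10 stall=0 (-) EX@11 MEM@12 WB@13
I5 ld r2 <- r2: IF@10 ID@11 stall=1 (RAW on I3.r2 (WB@12)) EX@13 MEM@14 WB@15
I6 sub r5 <- r4,r4: IF@11 ID@13 stall=0 (-) EX@14 MEM@15 WB@16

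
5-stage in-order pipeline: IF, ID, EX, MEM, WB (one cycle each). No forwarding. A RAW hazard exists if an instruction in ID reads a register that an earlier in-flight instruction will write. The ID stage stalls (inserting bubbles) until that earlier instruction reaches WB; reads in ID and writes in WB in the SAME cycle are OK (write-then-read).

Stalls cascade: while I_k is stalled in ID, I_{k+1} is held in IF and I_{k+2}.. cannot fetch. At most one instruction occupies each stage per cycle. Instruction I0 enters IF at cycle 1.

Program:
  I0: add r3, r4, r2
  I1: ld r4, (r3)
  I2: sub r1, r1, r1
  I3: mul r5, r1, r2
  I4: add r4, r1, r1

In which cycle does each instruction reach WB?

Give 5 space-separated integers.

Answer: 5 8 9 12 13

Derivation:
I0 add r3 <- r4,r2: IF@1 ID@2 stall=0 (-) EX@3 MEM@4 WB@5
I1 ld r4 <- r3: IF@2 ID@3 stall=2 (RAW on I0.r3 (WB@5)) EX@6 MEM@7 WB@8
I2 sub r1 <- r1,r1: IF@3 ID@6 stall=0 (-) EX@7 MEM@8 WB@9
I3 mul r5 <- r1,r2: IF@6 ID@7 stall=2 (RAW on I2.r1 (WB@9)) EX@10 MEM@11 WB@12
I4 add r4 <- r1,r1: IF@7 ID@10 stall=0 (-) EX@11 MEM@12 WB@13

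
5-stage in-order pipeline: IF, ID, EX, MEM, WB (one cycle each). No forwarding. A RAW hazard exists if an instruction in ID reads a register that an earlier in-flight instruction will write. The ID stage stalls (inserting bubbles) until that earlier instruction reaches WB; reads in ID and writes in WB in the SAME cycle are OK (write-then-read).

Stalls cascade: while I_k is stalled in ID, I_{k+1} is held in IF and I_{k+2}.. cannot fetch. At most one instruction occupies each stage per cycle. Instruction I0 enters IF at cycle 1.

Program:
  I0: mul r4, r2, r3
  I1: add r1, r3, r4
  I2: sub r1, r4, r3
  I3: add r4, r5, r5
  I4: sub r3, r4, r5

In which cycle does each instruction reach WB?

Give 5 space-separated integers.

I0 mul r4 <- r2,r3: IF@1 ID@2 stall=0 (-) EX@3 MEM@4 WB@5
I1 add r1 <- r3,r4: IF@2 ID@3 stall=2 (RAW on I0.r4 (WB@5)) EX@6 MEM@7 WB@8
I2 sub r1 <- r4,r3: IF@3 ID@6 stall=0 (-) EX@7 MEM@8 WB@9
I3 add r4 <- r5,r5: IF@6 ID@7 stall=0 (-) EX@8 MEM@9 WB@10
I4 sub r3 <- r4,r5: IF@7 ID@8 stall=2 (RAW on I3.r4 (WB@10)) EX@11 MEM@12 WB@13

Answer: 5 8 9 10 13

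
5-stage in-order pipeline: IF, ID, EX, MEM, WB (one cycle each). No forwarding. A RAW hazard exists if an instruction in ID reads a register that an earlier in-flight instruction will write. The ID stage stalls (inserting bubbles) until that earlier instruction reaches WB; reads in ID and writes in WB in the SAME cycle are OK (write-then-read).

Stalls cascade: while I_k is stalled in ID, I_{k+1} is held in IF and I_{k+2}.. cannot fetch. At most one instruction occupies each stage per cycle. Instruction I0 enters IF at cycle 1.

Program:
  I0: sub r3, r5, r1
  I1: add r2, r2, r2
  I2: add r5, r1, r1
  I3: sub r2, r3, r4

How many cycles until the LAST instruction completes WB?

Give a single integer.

I0 sub r3 <- r5,r1: IF@1 ID@2 stall=0 (-) EX@3 MEM@4 WB@5
I1 add r2 <- r2,r2: IF@2 ID@3 stall=0 (-) EX@4 MEM@5 WB@6
I2 add r5 <- r1,r1: IF@3 ID@4 stall=0 (-) EX@5 MEM@6 WB@7
I3 sub r2 <- r3,r4: IF@4 ID@5 stall=0 (-) EX@6 MEM@7 WB@8

Answer: 8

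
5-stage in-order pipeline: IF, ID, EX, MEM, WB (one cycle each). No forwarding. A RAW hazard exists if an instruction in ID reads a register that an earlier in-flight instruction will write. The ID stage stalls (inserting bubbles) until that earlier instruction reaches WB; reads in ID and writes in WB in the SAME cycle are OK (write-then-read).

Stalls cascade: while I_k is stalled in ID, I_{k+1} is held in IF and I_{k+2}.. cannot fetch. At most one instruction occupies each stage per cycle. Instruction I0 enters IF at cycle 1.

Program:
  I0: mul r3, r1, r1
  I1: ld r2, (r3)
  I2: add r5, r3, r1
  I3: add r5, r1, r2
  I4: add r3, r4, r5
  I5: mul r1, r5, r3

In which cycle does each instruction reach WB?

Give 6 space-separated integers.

Answer: 5 8 9 11 14 17

Derivation:
I0 mul r3 <- r1,r1: IF@1 ID@2 stall=0 (-) EX@3 MEM@4 WB@5
I1 ld r2 <- r3: IF@2 ID@3 stall=2 (RAW on I0.r3 (WB@5)) EX@6 MEM@7 WB@8
I2 add r5 <- r3,r1: IF@3 ID@6 stall=0 (-) EX@7 MEM@8 WB@9
I3 add r5 <- r1,r2: IF@6 ID@7 stall=1 (RAW on I1.r2 (WB@8)) EX@9 MEM@10 WB@11
I4 add r3 <- r4,r5: IF@7 ID@9 stall=2 (RAW on I3.r5 (WB@11)) EX@12 MEM@13 WB@14
I5 mul r1 <- r5,r3: IF@9 ID@12 stall=2 (RAW on I4.r3 (WB@14)) EX@15 MEM@16 WB@17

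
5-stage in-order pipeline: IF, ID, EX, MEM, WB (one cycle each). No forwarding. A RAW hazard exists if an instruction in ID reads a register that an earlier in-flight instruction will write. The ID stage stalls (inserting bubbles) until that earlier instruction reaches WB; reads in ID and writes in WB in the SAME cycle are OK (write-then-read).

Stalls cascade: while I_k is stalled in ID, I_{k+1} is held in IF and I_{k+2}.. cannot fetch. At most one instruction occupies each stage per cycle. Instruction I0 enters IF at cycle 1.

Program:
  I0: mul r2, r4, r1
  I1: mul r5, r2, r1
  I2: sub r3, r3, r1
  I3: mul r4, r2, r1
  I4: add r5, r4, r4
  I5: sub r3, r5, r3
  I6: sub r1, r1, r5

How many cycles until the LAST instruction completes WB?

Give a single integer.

Answer: 17

Derivation:
I0 mul r2 <- r4,r1: IF@1 ID@2 stall=0 (-) EX@3 MEM@4 WB@5
I1 mul r5 <- r2,r1: IF@2 ID@3 stall=2 (RAW on I0.r2 (WB@5)) EX@6 MEM@7 WB@8
I2 sub r3 <- r3,r1: IF@3 ID@6 stall=0 (-) EX@7 MEM@8 WB@9
I3 mul r4 <- r2,r1: IF@6 ID@7 stall=0 (-) EX@8 MEM@9 WB@10
I4 add r5 <- r4,r4: IF@7 ID@8 stall=2 (RAW on I3.r4 (WB@10)) EX@11 MEM@12 WB@13
I5 sub r3 <- r5,r3: IF@8 ID@11 stall=2 (RAW on I4.r5 (WB@13)) EX@14 MEM@15 WB@16
I6 sub r1 <- r1,r5: IF@11 ID@14 stall=0 (-) EX@15 MEM@16 WB@17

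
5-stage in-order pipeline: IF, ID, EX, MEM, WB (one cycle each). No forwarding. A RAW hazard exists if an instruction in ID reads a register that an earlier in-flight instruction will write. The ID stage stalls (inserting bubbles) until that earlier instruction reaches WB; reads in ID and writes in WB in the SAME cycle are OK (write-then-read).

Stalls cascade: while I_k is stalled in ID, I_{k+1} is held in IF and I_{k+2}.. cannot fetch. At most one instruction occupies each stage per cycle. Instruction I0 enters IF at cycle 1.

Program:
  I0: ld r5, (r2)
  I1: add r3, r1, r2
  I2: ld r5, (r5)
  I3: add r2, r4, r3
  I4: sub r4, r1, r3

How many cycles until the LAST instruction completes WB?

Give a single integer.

Answer: 10

Derivation:
I0 ld r5 <- r2: IF@1 ID@2 stall=0 (-) EX@3 MEM@4 WB@5
I1 add r3 <- r1,r2: IF@2 ID@3 stall=0 (-) EX@4 MEM@5 WB@6
I2 ld r5 <- r5: IF@3 ID@4 stall=1 (RAW on I0.r5 (WB@5)) EX@6 MEM@7 WB@8
I3 add r2 <- r4,r3: IF@4 ID@6 stall=0 (-) EX@7 MEM@8 WB@9
I4 sub r4 <- r1,r3: IF@6 ID@7 stall=0 (-) EX@8 MEM@9 WB@10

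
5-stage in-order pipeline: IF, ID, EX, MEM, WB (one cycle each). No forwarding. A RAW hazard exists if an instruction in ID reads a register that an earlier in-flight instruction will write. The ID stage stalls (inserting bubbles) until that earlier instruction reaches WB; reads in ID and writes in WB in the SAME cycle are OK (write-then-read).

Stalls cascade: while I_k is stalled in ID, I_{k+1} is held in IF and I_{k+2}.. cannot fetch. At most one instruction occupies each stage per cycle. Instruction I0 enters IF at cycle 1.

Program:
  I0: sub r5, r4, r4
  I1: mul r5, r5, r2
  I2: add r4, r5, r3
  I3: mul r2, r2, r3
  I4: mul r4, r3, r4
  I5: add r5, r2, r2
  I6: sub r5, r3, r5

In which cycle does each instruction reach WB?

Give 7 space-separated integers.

I0 sub r5 <- r4,r4: IF@1 ID@2 stall=0 (-) EX@3 MEM@4 WB@5
I1 mul r5 <- r5,r2: IF@2 ID@3 stall=2 (RAW on I0.r5 (WB@5)) EX@6 MEM@7 WB@8
I2 add r4 <- r5,r3: IF@3 ID@6 stall=2 (RAW on I1.r5 (WB@8)) EX@9 MEM@10 WB@11
I3 mul r2 <- r2,r3: IF@6 ID@9 stall=0 (-) EX@10 MEM@11 WB@12
I4 mul r4 <- r3,r4: IF@9 ID@10 stall=1 (RAW on I2.r4 (WB@11)) EX@12 MEM@13 WB@14
I5 add r5 <- r2,r2: IF@10 ID@12 stall=0 (-) EX@13 MEM@14 WB@15
I6 sub r5 <- r3,r5: IF@12 ID@13 stall=2 (RAW on I5.r5 (WB@15)) EX@16 MEM@17 WB@18

Answer: 5 8 11 12 14 15 18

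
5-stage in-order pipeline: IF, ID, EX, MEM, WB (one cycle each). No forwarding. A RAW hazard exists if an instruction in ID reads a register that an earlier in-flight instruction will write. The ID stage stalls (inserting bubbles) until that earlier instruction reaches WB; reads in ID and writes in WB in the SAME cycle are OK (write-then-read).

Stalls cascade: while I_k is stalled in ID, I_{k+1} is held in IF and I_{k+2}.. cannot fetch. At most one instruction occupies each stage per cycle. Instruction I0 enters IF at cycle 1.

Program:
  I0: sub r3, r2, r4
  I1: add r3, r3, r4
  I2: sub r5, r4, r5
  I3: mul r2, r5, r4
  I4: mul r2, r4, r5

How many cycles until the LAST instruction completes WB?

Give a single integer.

I0 sub r3 <- r2,r4: IF@1 ID@2 stall=0 (-) EX@3 MEM@4 WB@5
I1 add r3 <- r3,r4: IF@2 ID@3 stall=2 (RAW on I0.r3 (WB@5)) EX@6 MEM@7 WB@8
I2 sub r5 <- r4,r5: IF@3 ID@6 stall=0 (-) EX@7 MEM@8 WB@9
I3 mul r2 <- r5,r4: IF@6 ID@7 stall=2 (RAW on I2.r5 (WB@9)) EX@10 MEM@11 WB@12
I4 mul r2 <- r4,r5: IF@7 ID@10 stall=0 (-) EX@11 MEM@12 WB@13

Answer: 13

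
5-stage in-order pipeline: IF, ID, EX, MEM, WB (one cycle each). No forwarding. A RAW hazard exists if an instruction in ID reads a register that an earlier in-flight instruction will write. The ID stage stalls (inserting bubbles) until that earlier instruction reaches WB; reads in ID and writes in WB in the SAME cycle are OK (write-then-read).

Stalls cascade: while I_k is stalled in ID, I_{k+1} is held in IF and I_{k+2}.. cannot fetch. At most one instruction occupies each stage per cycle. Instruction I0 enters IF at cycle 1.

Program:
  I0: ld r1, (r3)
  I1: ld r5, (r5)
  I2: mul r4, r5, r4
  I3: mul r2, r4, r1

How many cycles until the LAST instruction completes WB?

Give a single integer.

I0 ld r1 <- r3: IF@1 ID@2 stall=0 (-) EX@3 MEM@4 WB@5
I1 ld r5 <- r5: IF@2 ID@3 stall=0 (-) EX@4 MEM@5 WB@6
I2 mul r4 <- r5,r4: IF@3 ID@4 stall=2 (RAW on I1.r5 (WB@6)) EX@7 MEM@8 WB@9
I3 mul r2 <- r4,r1: IF@4 ID@7 stall=2 (RAW on I2.r4 (WB@9)) EX@10 MEM@11 WB@12

Answer: 12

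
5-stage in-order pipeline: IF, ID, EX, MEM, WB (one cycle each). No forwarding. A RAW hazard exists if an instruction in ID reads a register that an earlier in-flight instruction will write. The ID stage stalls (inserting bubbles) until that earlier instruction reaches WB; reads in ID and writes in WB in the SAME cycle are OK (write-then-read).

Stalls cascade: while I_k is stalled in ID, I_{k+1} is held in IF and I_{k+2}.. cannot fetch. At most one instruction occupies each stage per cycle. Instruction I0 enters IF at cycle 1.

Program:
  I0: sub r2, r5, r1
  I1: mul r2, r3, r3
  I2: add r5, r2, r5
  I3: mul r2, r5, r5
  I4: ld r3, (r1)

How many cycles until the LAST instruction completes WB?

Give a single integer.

Answer: 13

Derivation:
I0 sub r2 <- r5,r1: IF@1 ID@2 stall=0 (-) EX@3 MEM@4 WB@5
I1 mul r2 <- r3,r3: IF@2 ID@3 stall=0 (-) EX@4 MEM@5 WB@6
I2 add r5 <- r2,r5: IF@3 ID@4 stall=2 (RAW on I1.r2 (WB@6)) EX@7 MEM@8 WB@9
I3 mul r2 <- r5,r5: IF@4 ID@7 stall=2 (RAW on I2.r5 (WB@9)) EX@10 MEM@11 WB@12
I4 ld r3 <- r1: IF@7 ID@10 stall=0 (-) EX@11 MEM@12 WB@13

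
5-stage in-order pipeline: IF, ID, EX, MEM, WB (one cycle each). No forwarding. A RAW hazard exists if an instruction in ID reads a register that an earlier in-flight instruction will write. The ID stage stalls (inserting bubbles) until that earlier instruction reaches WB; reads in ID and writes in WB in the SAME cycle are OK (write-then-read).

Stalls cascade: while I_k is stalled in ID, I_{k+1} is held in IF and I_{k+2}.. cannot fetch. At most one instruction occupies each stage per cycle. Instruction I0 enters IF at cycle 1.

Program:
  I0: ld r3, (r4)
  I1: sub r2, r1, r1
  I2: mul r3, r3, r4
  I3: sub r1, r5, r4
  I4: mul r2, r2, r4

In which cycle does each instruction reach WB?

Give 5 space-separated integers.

I0 ld r3 <- r4: IF@1 ID@2 stall=0 (-) EX@3 MEM@4 WB@5
I1 sub r2 <- r1,r1: IF@2 ID@3 stall=0 (-) EX@4 MEM@5 WB@6
I2 mul r3 <- r3,r4: IF@3 ID@4 stall=1 (RAW on I0.r3 (WB@5)) EX@6 MEM@7 WB@8
I3 sub r1 <- r5,r4: IF@4 ID@6 stall=0 (-) EX@7 MEM@8 WB@9
I4 mul r2 <- r2,r4: IF@6 ID@7 stall=0 (-) EX@8 MEM@9 WB@10

Answer: 5 6 8 9 10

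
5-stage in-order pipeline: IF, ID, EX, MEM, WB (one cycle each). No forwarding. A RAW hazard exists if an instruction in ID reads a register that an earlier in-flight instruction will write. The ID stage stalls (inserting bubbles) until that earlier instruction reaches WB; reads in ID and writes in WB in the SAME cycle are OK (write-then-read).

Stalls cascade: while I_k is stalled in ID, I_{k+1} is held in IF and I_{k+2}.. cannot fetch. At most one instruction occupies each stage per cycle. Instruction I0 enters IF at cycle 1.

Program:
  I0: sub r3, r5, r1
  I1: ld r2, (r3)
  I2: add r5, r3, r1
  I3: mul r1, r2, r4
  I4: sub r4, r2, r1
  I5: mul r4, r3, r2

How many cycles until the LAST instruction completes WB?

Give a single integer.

Answer: 15

Derivation:
I0 sub r3 <- r5,r1: IF@1 ID@2 stall=0 (-) EX@3 MEM@4 WB@5
I1 ld r2 <- r3: IF@2 ID@3 stall=2 (RAW on I0.r3 (WB@5)) EX@6 MEM@7 WB@8
I2 add r5 <- r3,r1: IF@3 ID@6 stall=0 (-) EX@7 MEM@8 WB@9
I3 mul r1 <- r2,r4: IF@6 ID@7 stall=1 (RAW on I1.r2 (WB@8)) EX@9 MEM@10 WB@11
I4 sub r4 <- r2,r1: IF@7 ID@9 stall=2 (RAW on I3.r1 (WB@11)) EX@12 MEM@13 WB@14
I5 mul r4 <- r3,r2: IF@9 ID@12 stall=0 (-) EX@13 MEM@14 WB@15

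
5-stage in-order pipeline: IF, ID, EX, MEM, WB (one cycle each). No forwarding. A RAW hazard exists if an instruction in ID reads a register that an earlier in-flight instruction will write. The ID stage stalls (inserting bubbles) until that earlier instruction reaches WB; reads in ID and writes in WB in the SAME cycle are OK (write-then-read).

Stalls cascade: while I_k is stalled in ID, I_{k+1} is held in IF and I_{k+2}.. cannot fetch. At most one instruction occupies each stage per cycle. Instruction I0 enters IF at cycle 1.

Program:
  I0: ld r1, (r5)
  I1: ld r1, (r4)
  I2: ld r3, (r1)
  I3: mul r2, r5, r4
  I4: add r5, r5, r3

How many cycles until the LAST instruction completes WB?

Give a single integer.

Answer: 12

Derivation:
I0 ld r1 <- r5: IF@1 ID@2 stall=0 (-) EX@3 MEM@4 WB@5
I1 ld r1 <- r4: IF@2 ID@3 stall=0 (-) EX@4 MEM@5 WB@6
I2 ld r3 <- r1: IF@3 ID@4 stall=2 (RAW on I1.r1 (WB@6)) EX@7 MEM@8 WB@9
I3 mul r2 <- r5,r4: IF@4 ID@7 stall=0 (-) EX@8 MEM@9 WB@10
I4 add r5 <- r5,r3: IF@7 ID@8 stall=1 (RAW on I2.r3 (WB@9)) EX@10 MEM@11 WB@12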